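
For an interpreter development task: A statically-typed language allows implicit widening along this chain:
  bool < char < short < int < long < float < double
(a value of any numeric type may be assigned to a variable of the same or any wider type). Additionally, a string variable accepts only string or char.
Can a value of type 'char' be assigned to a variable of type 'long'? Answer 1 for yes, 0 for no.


Target variable type: long
Source value type: char
Numeric ranks: char=1, long=4
Widening allowed iff rank(source) <= rank(target): 1 <= 4? Yes
Result: 1

1


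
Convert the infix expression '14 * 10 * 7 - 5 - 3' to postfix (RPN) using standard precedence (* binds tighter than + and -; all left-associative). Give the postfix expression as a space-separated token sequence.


Applying the shunting-yard algorithm:
  Operand 14 -> output
  Push '*' onto operator stack -> op-stack: [*]
  Operand 10 -> output
  See '*' (prec 2); top '*' (prec 2) >= it -> pop '*' to output
  Push '*' onto operator stack -> op-stack: [*]
  Operand 7 -> output
  See '-' (prec 1); top '*' (prec 2) >= it -> pop '*' to output
  Push '-' onto operator stack -> op-stack: [-]
  Operand 5 -> output
  See '-' (prec 1); top '-' (prec 1) >= it -> pop '-' to output
  Push '-' onto operator stack -> op-stack: [-]
  Operand 3 -> output
  End of input: pop '-' to output
Postfix result: 14 10 * 7 * 5 - 3 -

14 10 * 7 * 5 - 3 -


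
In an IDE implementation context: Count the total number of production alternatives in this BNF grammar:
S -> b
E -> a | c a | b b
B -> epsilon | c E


Counting alternatives per rule:
  S: 1 alternative(s)
  E: 3 alternative(s)
  B: 2 alternative(s)
Sum: 1 + 3 + 2 = 6

6


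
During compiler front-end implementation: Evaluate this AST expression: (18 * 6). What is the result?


Expression: (18 * 6)
Evaluating step by step:
  18 * 6 = 108
Result: 108

108


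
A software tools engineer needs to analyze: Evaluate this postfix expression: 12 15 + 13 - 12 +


Processing tokens left to right:
Push 12, Push 15
Pop 12 and 15, compute 12 + 15 = 27, push 27
Push 13
Pop 27 and 13, compute 27 - 13 = 14, push 14
Push 12
Pop 14 and 12, compute 14 + 12 = 26, push 26
Stack result: 26

26


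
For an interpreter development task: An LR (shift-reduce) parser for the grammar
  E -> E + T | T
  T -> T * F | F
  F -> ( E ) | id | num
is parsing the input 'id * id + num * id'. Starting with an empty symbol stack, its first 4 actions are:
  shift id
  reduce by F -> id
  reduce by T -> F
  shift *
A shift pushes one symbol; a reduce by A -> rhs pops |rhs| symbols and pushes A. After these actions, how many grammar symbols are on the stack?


Tracking the symbol stack through each action:
  Action 1: shift 'id' : push -> stack = [id] (size 1)
  Action 2: reduce by F -> id : pop 1, push F -> stack = [F] (size 1)
  Action 3: reduce by T -> F : pop 1, push T -> stack = [T] (size 1)
  Action 4: shift '*' : push -> stack = [T, *] (size 2)
Final stack size: 2

2


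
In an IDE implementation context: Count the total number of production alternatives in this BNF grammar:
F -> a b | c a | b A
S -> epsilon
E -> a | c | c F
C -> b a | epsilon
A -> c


Counting alternatives per rule:
  F: 3 alternative(s)
  S: 1 alternative(s)
  E: 3 alternative(s)
  C: 2 alternative(s)
  A: 1 alternative(s)
Sum: 3 + 1 + 3 + 2 + 1 = 10

10


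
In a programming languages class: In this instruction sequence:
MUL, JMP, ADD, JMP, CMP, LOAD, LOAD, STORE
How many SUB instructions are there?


Scanning instruction sequence for SUB:
  Position 1: MUL
  Position 2: JMP
  Position 3: ADD
  Position 4: JMP
  Position 5: CMP
  Position 6: LOAD
  Position 7: LOAD
  Position 8: STORE
Matches at positions: []
Total SUB count: 0

0


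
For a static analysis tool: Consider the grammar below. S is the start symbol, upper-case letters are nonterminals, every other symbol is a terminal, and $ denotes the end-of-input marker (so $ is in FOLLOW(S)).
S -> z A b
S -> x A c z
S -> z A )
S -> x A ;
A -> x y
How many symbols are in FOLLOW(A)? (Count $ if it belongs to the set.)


S is the start symbol and does not occur in any rule body, so FOLLOW(S) = {$}.
Examining every occurrence of A in a rule body:
  S -> z A b : A is followed by terminal 'b' -> add 'b'
  S -> x A c z : A is followed by terminal 'c' -> add 'c'
  S -> z A ) : A is followed by terminal ')' -> add ')'
  S -> x A ; : A is followed by terminal ';' -> add ';'
  A -> x y : A does not occur in the body -> contributes nothing
FOLLOW(A) = {), ;, b, c}
Count: 4

4


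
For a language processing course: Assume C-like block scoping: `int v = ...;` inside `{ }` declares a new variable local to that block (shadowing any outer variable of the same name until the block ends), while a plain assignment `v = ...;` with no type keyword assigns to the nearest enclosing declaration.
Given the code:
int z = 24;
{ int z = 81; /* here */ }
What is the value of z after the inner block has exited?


Analyzing scoping rules:
Outer scope: declares z = 24
Inner block: 'int z = 81;' declares a NEW z that shadows the outer one
When the block exits the inner z goes out of scope; the outer z was never modified -> 24
Result: 24

24


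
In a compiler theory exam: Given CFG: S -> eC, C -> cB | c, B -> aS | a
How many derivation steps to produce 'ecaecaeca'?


Grammar: S -> eC, C -> cB | c, B -> aS | a
Deriving 'ecaecaeca':
Step 1: S -> eC => eC
Step 2: C -> cB => ecB
Step 3: B -> aS => ecaS
Step 4: S -> eC => ecaeC
Step 5: C -> cB => ecaecB
Step 6: B -> aS => ecaecaS
Step 7: S -> eC => ecaecaeC
Step 8: C -> cB => ecaecaecB
Step 9: B -> a => ecaecaeca
Total derivation steps: 9

9


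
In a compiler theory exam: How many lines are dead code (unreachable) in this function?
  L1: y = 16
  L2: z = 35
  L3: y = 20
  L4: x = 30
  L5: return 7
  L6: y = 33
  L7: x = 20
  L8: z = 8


Analyzing control flow:
  L1: reachable (before return)
  L2: reachable (before return)
  L3: reachable (before return)
  L4: reachable (before return)
  L5: reachable (return statement)
  L6: DEAD (after return at L5)
  L7: DEAD (after return at L5)
  L8: DEAD (after return at L5)
Return at L5, total lines = 8
Dead lines: L6 through L8
Count: 3

3


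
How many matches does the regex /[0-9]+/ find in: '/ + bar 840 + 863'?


Pattern: /[0-9]+/ (int literals)
Input: '/ + bar 840 + 863'
Scanning for matches:
  Match 1: '840'
  Match 2: '863'
Total matches: 2

2


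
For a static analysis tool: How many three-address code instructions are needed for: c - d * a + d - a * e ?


Expression: c - d * a + d - a * e
Generating three-address code (respecting * over +/- precedence):
  Instruction 1: t1 = d * a
  Instruction 2: t2 = a * e
  Instruction 3: t3 = c - t1
  Instruction 4: t4 = t3 + d
  Instruction 5: t5 = t4 - t2
Total instructions: 5

5


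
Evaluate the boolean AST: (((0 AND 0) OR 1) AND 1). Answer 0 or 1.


Step 1: Evaluate inner node
  0 AND 0 = 0
Step 2: Evaluate next node
  0 OR 1 = 1
Step 3: Evaluate root node
  1 AND 1 = 1

1


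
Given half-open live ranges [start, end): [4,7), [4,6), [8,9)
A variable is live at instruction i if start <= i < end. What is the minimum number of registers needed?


Live ranges:
  Var0: [4, 7)
  Var1: [4, 6)
  Var2: [8, 9)
Sweep-line events (position, delta, active):
  pos=4 start -> active=1
  pos=4 start -> active=2
  pos=6 end -> active=1
  pos=7 end -> active=0
  pos=8 start -> active=1
  pos=9 end -> active=0
Maximum simultaneous active: 2
Minimum registers needed: 2

2


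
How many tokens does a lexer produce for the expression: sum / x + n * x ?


Scanning 'sum / x + n * x'
Token 1: 'sum' -> identifier
Token 2: '/' -> operator
Token 3: 'x' -> identifier
Token 4: '+' -> operator
Token 5: 'n' -> identifier
Token 6: '*' -> operator
Token 7: 'x' -> identifier
Total tokens: 7

7


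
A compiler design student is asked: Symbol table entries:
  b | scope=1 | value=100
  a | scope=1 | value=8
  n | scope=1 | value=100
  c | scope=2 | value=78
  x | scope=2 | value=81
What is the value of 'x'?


Searching symbol table for 'x':
  b | scope=1 | value=100
  a | scope=1 | value=8
  n | scope=1 | value=100
  c | scope=2 | value=78
  x | scope=2 | value=81 <- MATCH
Found 'x' at scope 2 with value 81

81


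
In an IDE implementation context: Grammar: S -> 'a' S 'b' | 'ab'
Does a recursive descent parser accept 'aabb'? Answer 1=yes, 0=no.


Grammar accepts strings of the form a^n b^n (n >= 1)
Word: 'aabb'
Counting: 2 a's and 2 b's
Check: 2 == 2? Yes
Derivation (S -> aSb applied 1 time(s), then S -> ab): S => aSb => aabb
Accepted

1


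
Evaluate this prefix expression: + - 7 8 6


Parsing prefix expression: + - 7 8 6
Step 1: Innermost operation '- 7 8'
  7 - 8 = -1
Step 2: Outer operation '+ [-1] 6'
  -1 + 6 = 5

5


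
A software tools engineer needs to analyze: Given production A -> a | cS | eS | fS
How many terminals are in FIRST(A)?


Production: A -> a | cS | eS | fS
Examining each alternative for leading terminals:
  A -> a : first terminal = 'a'
  A -> cS : first terminal = 'c'
  A -> eS : first terminal = 'e'
  A -> fS : first terminal = 'f'
FIRST(A) = {a, c, e, f}
Count: 4

4


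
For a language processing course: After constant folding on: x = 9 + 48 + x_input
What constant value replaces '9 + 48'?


Identifying constant sub-expression:
  Original: x = 9 + 48 + x_input
  9 and 48 are both compile-time constants
  Evaluating: 9 + 48 = 57
  After folding: x = 57 + x_input

57


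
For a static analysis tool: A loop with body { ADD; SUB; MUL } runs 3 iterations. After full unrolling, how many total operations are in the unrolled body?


Loop body operations: ADD, SUB, MUL (3 ops per iteration)
Unrolling 3 iterations:
  Iteration 1: ADD, SUB, MUL (3 ops)
  Iteration 2: ADD, SUB, MUL (3 ops)
  Iteration 3: ADD, SUB, MUL (3 ops)
Total: 3 iterations * 3 ops/iter = 9 operations

9


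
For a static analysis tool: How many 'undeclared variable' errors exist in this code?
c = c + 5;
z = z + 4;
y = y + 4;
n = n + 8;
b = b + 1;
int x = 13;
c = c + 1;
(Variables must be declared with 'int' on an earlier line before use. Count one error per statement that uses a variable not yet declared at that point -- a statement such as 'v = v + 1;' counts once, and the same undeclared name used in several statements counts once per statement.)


Scanning code line by line:
  Line 1: use 'c' -> ERROR (undeclared)
  Line 2: use 'z' -> ERROR (undeclared)
  Line 3: use 'y' -> ERROR (undeclared)
  Line 4: use 'n' -> ERROR (undeclared)
  Line 5: use 'b' -> ERROR (undeclared)
  Line 6: declare 'x' -> declared = ['x']
  Line 7: use 'c' -> ERROR (undeclared)
Total undeclared variable errors: 6

6


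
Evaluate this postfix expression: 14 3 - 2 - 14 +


Processing tokens left to right:
Push 14, Push 3
Pop 14 and 3, compute 14 - 3 = 11, push 11
Push 2
Pop 11 and 2, compute 11 - 2 = 9, push 9
Push 14
Pop 9 and 14, compute 9 + 14 = 23, push 23
Stack result: 23

23


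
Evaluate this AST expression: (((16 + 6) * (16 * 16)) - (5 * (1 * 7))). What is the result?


Expression: (((16 + 6) * (16 * 16)) - (5 * (1 * 7)))
Evaluating step by step:
  16 + 6 = 22
  16 * 16 = 256
  22 * 256 = 5632
  1 * 7 = 7
  5 * 7 = 35
  5632 - 35 = 5597
Result: 5597

5597


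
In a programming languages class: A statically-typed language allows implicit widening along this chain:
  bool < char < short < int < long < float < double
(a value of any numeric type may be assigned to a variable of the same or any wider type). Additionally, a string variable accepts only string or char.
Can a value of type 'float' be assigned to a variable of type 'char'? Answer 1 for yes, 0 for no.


Target variable type: char
Source value type: float
Numeric ranks: float=5, char=1
Widening allowed iff rank(source) <= rank(target): 5 <= 1? No
Result: 0

0


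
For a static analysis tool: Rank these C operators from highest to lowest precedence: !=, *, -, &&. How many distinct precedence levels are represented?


Looking up precedence for each operator:
  != -> precedence 3
  * -> precedence 6
  - -> precedence 5
  && -> precedence 2
Sorted highest to lowest: *, -, !=, &&
Distinct precedence values: [6, 5, 3, 2]
Number of distinct levels: 4

4


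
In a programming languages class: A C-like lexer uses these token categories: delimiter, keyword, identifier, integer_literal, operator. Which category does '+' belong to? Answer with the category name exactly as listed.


Token: '+'
Checking categories:
  identifier: no
  integer_literal: no
  operator: YES
  keyword: no
  delimiter: no
Category: operator

operator


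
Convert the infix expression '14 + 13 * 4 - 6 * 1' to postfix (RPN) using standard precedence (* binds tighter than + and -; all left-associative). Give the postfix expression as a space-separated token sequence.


Applying the shunting-yard algorithm:
  Operand 14 -> output
  Push '+' onto operator stack -> op-stack: [+]
  Operand 13 -> output
  Push '*' onto operator stack -> op-stack: [+, *]
  Operand 4 -> output
  See '-' (prec 1); top '*' (prec 2) >= it -> pop '*' to output
  See '-' (prec 1); top '+' (prec 1) >= it -> pop '+' to output
  Push '-' onto operator stack -> op-stack: [-]
  Operand 6 -> output
  Push '*' onto operator stack -> op-stack: [-, *]
  Operand 1 -> output
  End of input: pop '*' to output
  End of input: pop '-' to output
Postfix result: 14 13 4 * + 6 1 * -

14 13 4 * + 6 1 * -


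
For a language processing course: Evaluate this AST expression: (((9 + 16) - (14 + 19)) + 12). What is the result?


Expression: (((9 + 16) - (14 + 19)) + 12)
Evaluating step by step:
  9 + 16 = 25
  14 + 19 = 33
  25 - 33 = -8
  -8 + 12 = 4
Result: 4

4


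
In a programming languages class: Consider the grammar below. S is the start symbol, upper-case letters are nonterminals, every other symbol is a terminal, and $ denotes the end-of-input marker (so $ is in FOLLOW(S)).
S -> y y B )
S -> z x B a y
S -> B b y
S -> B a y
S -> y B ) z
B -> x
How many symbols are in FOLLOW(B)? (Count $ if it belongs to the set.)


S is the start symbol and does not occur in any rule body, so FOLLOW(S) = {$}.
Examining every occurrence of B in a rule body:
  S -> y y B ) : B is followed by terminal ')' -> add ')'
  S -> z x B a y : B is followed by terminal 'a' -> add 'a'
  S -> B b y : B is followed by terminal 'b' -> add 'b'
  S -> B a y : B is followed by terminal 'a' -> add 'a' (already in the set)
  S -> y B ) z : B is followed by terminal ')' -> add ')' (already in the set)
  B -> x : B does not occur in the body -> contributes nothing
FOLLOW(B) = {), a, b}
Count: 3

3


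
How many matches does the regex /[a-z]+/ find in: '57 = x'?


Pattern: /[a-z]+/ (identifiers)
Input: '57 = x'
Scanning for matches:
  Match 1: 'x'
Total matches: 1

1


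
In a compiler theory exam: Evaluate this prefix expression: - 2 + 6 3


Parsing prefix expression: - 2 + 6 3
Step 1: Innermost operation '+ 6 3'
  6 + 3 = 9
Step 2: Outer operation '- 2 [9]'
  2 - 9 = -7

-7


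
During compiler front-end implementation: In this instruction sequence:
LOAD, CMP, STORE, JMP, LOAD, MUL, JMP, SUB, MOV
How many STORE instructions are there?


Scanning instruction sequence for STORE:
  Position 1: LOAD
  Position 2: CMP
  Position 3: STORE <- MATCH
  Position 4: JMP
  Position 5: LOAD
  Position 6: MUL
  Position 7: JMP
  Position 8: SUB
  Position 9: MOV
Matches at positions: [3]
Total STORE count: 1

1


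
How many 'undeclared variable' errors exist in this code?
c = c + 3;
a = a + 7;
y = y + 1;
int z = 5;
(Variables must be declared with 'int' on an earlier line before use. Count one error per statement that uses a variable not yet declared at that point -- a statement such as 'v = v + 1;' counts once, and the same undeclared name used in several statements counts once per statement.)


Scanning code line by line:
  Line 1: use 'c' -> ERROR (undeclared)
  Line 2: use 'a' -> ERROR (undeclared)
  Line 3: use 'y' -> ERROR (undeclared)
  Line 4: declare 'z' -> declared = ['z']
Total undeclared variable errors: 3

3


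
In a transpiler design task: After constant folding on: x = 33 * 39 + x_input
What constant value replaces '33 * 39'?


Identifying constant sub-expression:
  Original: x = 33 * 39 + x_input
  33 and 39 are both compile-time constants
  Evaluating: 33 * 39 = 1287
  After folding: x = 1287 + x_input

1287


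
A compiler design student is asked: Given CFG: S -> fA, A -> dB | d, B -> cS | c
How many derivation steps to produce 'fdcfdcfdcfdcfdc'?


Grammar: S -> fA, A -> dB | d, B -> cS | c
Deriving 'fdcfdcfdcfdcfdc':
Step 1: S -> fA => fA
Step 2: A -> dB => fdB
Step 3: B -> cS => fdcS
Step 4: S -> fA => fdcfA
Step 5: A -> dB => fdcfdB
Step 6: B -> cS => fdcfdcS
Step 7: S -> fA => fdcfdcfA
Step 8: A -> dB => fdcfdcfdB
Step 9: B -> cS => fdcfdcfdcS
Step 10: S -> fA => fdcfdcfdcfA
Step 11: A -> dB => fdcfdcfdcfdB
Step 12: B -> cS => fdcfdcfdcfdcS
Step 13: S -> fA => fdcfdcfdcfdcfA
Step 14: A -> dB => fdcfdcfdcfdcfdB
Step 15: B -> c => fdcfdcfdcfdcfdc
Total derivation steps: 15

15


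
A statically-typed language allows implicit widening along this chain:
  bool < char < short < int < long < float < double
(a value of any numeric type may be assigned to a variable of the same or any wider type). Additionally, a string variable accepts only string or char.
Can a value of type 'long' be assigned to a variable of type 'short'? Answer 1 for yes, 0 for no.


Target variable type: short
Source value type: long
Numeric ranks: long=4, short=2
Widening allowed iff rank(source) <= rank(target): 4 <= 2? No
Result: 0

0


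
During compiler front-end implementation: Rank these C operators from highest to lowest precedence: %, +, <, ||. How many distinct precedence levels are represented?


Looking up precedence for each operator:
  % -> precedence 6
  + -> precedence 5
  < -> precedence 4
  || -> precedence 1
Sorted highest to lowest: %, +, <, ||
Distinct precedence values: [6, 5, 4, 1]
Number of distinct levels: 4

4


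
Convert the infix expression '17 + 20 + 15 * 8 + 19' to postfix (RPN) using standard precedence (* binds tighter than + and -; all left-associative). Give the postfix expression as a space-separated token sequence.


Applying the shunting-yard algorithm:
  Operand 17 -> output
  Push '+' onto operator stack -> op-stack: [+]
  Operand 20 -> output
  See '+' (prec 1); top '+' (prec 1) >= it -> pop '+' to output
  Push '+' onto operator stack -> op-stack: [+]
  Operand 15 -> output
  Push '*' onto operator stack -> op-stack: [+, *]
  Operand 8 -> output
  See '+' (prec 1); top '*' (prec 2) >= it -> pop '*' to output
  See '+' (prec 1); top '+' (prec 1) >= it -> pop '+' to output
  Push '+' onto operator stack -> op-stack: [+]
  Operand 19 -> output
  End of input: pop '+' to output
Postfix result: 17 20 + 15 8 * + 19 +

17 20 + 15 8 * + 19 +


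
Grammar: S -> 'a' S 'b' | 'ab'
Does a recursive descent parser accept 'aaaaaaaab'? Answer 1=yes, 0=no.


Grammar accepts strings of the form a^n b^n (n >= 1)
Word: 'aaaaaaaab'
Counting: 8 a's and 1 b's
Check: 8 == 1? No
Mismatch: a-count != b-count
Rejected

0


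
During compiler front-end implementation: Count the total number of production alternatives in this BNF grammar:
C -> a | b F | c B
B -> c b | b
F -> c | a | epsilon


Counting alternatives per rule:
  C: 3 alternative(s)
  B: 2 alternative(s)
  F: 3 alternative(s)
Sum: 3 + 2 + 3 = 8

8


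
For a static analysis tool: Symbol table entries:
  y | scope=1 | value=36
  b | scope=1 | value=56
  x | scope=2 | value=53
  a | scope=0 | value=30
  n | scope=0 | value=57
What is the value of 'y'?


Searching symbol table for 'y':
  y | scope=1 | value=36 <- MATCH
  b | scope=1 | value=56
  x | scope=2 | value=53
  a | scope=0 | value=30
  n | scope=0 | value=57
Found 'y' at scope 1 with value 36

36


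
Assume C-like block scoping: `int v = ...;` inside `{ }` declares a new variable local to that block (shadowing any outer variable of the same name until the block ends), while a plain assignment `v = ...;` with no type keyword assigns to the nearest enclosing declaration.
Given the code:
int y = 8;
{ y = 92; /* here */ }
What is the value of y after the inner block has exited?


Analyzing scoping rules:
Outer scope: declares y = 8
Inner block: 'y = 92;' has no type keyword, so it is an assignment to the outer y (no shadowing)
The assignment changed the outer variable itself, so the new value persists after the block -> 92
Result: 92

92


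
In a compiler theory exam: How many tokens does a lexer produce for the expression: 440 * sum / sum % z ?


Scanning '440 * sum / sum % z'
Token 1: '440' -> integer_literal
Token 2: '*' -> operator
Token 3: 'sum' -> identifier
Token 4: '/' -> operator
Token 5: 'sum' -> identifier
Token 6: '%' -> operator
Token 7: 'z' -> identifier
Total tokens: 7

7


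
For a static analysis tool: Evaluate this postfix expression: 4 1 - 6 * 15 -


Processing tokens left to right:
Push 4, Push 1
Pop 4 and 1, compute 4 - 1 = 3, push 3
Push 6
Pop 3 and 6, compute 3 * 6 = 18, push 18
Push 15
Pop 18 and 15, compute 18 - 15 = 3, push 3
Stack result: 3

3


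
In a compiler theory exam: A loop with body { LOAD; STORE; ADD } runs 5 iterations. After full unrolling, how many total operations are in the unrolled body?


Loop body operations: LOAD, STORE, ADD (3 ops per iteration)
Unrolling 5 iterations:
  Iteration 1: LOAD, STORE, ADD (3 ops)
  Iteration 2: LOAD, STORE, ADD (3 ops)
  Iteration 3: LOAD, STORE, ADD (3 ops)
  Iteration 4: LOAD, STORE, ADD (3 ops)
  Iteration 5: LOAD, STORE, ADD (3 ops)
Total: 5 iterations * 3 ops/iter = 15 operations

15


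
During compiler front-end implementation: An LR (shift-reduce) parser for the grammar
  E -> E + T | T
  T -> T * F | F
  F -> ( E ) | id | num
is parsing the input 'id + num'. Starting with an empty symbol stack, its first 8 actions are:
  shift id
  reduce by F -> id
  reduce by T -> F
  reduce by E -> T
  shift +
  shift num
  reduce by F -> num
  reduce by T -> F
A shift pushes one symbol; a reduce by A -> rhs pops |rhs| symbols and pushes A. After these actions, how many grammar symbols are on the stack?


Tracking the symbol stack through each action:
  Action 1: shift 'id' : push -> stack = [id] (size 1)
  Action 2: reduce by F -> id : pop 1, push F -> stack = [F] (size 1)
  Action 3: reduce by T -> F : pop 1, push T -> stack = [T] (size 1)
  Action 4: reduce by E -> T : pop 1, push E -> stack = [E] (size 1)
  Action 5: shift '+' : push -> stack = [E, +] (size 2)
  Action 6: shift 'num' : push -> stack = [E, +, num] (size 3)
  Action 7: reduce by F -> num : pop 1, push F -> stack = [E, +, F] (size 3)
  Action 8: reduce by T -> F : pop 1, push T -> stack = [E, +, T] (size 3)
Final stack size: 3

3


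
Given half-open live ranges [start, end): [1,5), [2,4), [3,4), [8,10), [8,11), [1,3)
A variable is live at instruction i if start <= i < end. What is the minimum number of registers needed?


Live ranges:
  Var0: [1, 5)
  Var1: [2, 4)
  Var2: [3, 4)
  Var3: [8, 10)
  Var4: [8, 11)
  Var5: [1, 3)
Sweep-line events (position, delta, active):
  pos=1 start -> active=1
  pos=1 start -> active=2
  pos=2 start -> active=3
  pos=3 end -> active=2
  pos=3 start -> active=3
  pos=4 end -> active=2
  pos=4 end -> active=1
  pos=5 end -> active=0
  pos=8 start -> active=1
  pos=8 start -> active=2
  pos=10 end -> active=1
  pos=11 end -> active=0
Maximum simultaneous active: 3
Minimum registers needed: 3

3


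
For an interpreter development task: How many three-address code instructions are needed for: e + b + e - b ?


Expression: e + b + e - b
Generating three-address code (respecting * over +/- precedence):
  Instruction 1: t1 = e + b
  Instruction 2: t2 = t1 + e
  Instruction 3: t3 = t2 - b
Total instructions: 3

3


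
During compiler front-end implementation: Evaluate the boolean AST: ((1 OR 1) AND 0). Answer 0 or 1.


Step 1: Evaluate inner node
  1 OR 1 = 1
Step 2: Evaluate root node
  1 AND 0 = 0

0


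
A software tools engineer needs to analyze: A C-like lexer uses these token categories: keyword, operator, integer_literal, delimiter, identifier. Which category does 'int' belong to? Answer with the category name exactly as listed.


Token: 'int'
Checking categories:
  identifier: no
  integer_literal: no
  operator: no
  keyword: YES
  delimiter: no
Category: keyword

keyword


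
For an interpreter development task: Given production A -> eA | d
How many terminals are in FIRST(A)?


Production: A -> eA | d
Examining each alternative for leading terminals:
  A -> eA : first terminal = 'e'
  A -> d : first terminal = 'd'
FIRST(A) = {d, e}
Count: 2

2


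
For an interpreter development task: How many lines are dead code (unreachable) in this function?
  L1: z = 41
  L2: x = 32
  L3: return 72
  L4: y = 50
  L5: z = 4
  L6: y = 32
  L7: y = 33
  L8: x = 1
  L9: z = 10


Analyzing control flow:
  L1: reachable (before return)
  L2: reachable (before return)
  L3: reachable (return statement)
  L4: DEAD (after return at L3)
  L5: DEAD (after return at L3)
  L6: DEAD (after return at L3)
  L7: DEAD (after return at L3)
  L8: DEAD (after return at L3)
  L9: DEAD (after return at L3)
Return at L3, total lines = 9
Dead lines: L4 through L9
Count: 6

6


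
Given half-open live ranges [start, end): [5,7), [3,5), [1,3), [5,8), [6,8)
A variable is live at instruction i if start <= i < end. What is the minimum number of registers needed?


Live ranges:
  Var0: [5, 7)
  Var1: [3, 5)
  Var2: [1, 3)
  Var3: [5, 8)
  Var4: [6, 8)
Sweep-line events (position, delta, active):
  pos=1 start -> active=1
  pos=3 end -> active=0
  pos=3 start -> active=1
  pos=5 end -> active=0
  pos=5 start -> active=1
  pos=5 start -> active=2
  pos=6 start -> active=3
  pos=7 end -> active=2
  pos=8 end -> active=1
  pos=8 end -> active=0
Maximum simultaneous active: 3
Minimum registers needed: 3

3


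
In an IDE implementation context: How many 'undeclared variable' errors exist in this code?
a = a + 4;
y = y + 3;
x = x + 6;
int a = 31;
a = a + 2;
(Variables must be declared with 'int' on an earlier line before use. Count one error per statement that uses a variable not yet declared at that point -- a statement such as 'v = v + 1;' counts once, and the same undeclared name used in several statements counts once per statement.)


Scanning code line by line:
  Line 1: use 'a' -> ERROR (undeclared)
  Line 2: use 'y' -> ERROR (undeclared)
  Line 3: use 'x' -> ERROR (undeclared)
  Line 4: declare 'a' -> declared = ['a']
  Line 5: use 'a' -> OK (declared)
Total undeclared variable errors: 3

3


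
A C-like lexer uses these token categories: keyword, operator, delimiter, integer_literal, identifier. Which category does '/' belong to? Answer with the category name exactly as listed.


Token: '/'
Checking categories:
  identifier: no
  integer_literal: no
  operator: YES
  keyword: no
  delimiter: no
Category: operator

operator


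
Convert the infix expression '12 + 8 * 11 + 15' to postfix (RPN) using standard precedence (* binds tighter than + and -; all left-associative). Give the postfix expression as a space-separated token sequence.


Applying the shunting-yard algorithm:
  Operand 12 -> output
  Push '+' onto operator stack -> op-stack: [+]
  Operand 8 -> output
  Push '*' onto operator stack -> op-stack: [+, *]
  Operand 11 -> output
  See '+' (prec 1); top '*' (prec 2) >= it -> pop '*' to output
  See '+' (prec 1); top '+' (prec 1) >= it -> pop '+' to output
  Push '+' onto operator stack -> op-stack: [+]
  Operand 15 -> output
  End of input: pop '+' to output
Postfix result: 12 8 11 * + 15 +

12 8 11 * + 15 +


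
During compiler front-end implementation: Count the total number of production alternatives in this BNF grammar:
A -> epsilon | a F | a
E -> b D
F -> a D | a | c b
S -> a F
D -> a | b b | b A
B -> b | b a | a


Counting alternatives per rule:
  A: 3 alternative(s)
  E: 1 alternative(s)
  F: 3 alternative(s)
  S: 1 alternative(s)
  D: 3 alternative(s)
  B: 3 alternative(s)
Sum: 3 + 1 + 3 + 1 + 3 + 3 = 14

14


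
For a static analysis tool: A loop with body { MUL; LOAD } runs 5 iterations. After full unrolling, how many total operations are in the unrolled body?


Loop body operations: MUL, LOAD (2 ops per iteration)
Unrolling 5 iterations:
  Iteration 1: MUL, LOAD (2 ops)
  Iteration 2: MUL, LOAD (2 ops)
  Iteration 3: MUL, LOAD (2 ops)
  Iteration 4: MUL, LOAD (2 ops)
  Iteration 5: MUL, LOAD (2 ops)
Total: 5 iterations * 2 ops/iter = 10 operations

10


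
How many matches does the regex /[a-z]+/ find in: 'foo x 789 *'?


Pattern: /[a-z]+/ (identifiers)
Input: 'foo x 789 *'
Scanning for matches:
  Match 1: 'foo'
  Match 2: 'x'
Total matches: 2

2


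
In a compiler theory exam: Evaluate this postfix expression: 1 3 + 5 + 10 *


Processing tokens left to right:
Push 1, Push 3
Pop 1 and 3, compute 1 + 3 = 4, push 4
Push 5
Pop 4 and 5, compute 4 + 5 = 9, push 9
Push 10
Pop 9 and 10, compute 9 * 10 = 90, push 90
Stack result: 90

90


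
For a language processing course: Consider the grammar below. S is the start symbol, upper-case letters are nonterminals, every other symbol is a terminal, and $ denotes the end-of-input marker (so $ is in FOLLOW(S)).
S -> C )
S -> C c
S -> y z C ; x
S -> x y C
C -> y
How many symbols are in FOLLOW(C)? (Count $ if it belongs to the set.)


S is the start symbol and does not occur in any rule body, so FOLLOW(S) = {$}.
Examining every occurrence of C in a rule body:
  S -> C ) : C is followed by terminal ')' -> add ')'
  S -> C c : C is followed by terminal 'c' -> add 'c'
  S -> y z C ; x : C is followed by terminal ';' -> add ';'
  S -> x y C : C is at the right end -> add FOLLOW(S) = {$}
  C -> y : C does not occur in the body -> contributes nothing
FOLLOW(C) = {), ;, c, $}
Count: 4

4


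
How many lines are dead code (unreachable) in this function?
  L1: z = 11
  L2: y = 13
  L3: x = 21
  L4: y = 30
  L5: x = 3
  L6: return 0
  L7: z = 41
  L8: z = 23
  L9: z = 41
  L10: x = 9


Analyzing control flow:
  L1: reachable (before return)
  L2: reachable (before return)
  L3: reachable (before return)
  L4: reachable (before return)
  L5: reachable (before return)
  L6: reachable (return statement)
  L7: DEAD (after return at L6)
  L8: DEAD (after return at L6)
  L9: DEAD (after return at L6)
  L10: DEAD (after return at L6)
Return at L6, total lines = 10
Dead lines: L7 through L10
Count: 4

4


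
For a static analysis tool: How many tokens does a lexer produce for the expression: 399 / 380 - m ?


Scanning '399 / 380 - m'
Token 1: '399' -> integer_literal
Token 2: '/' -> operator
Token 3: '380' -> integer_literal
Token 4: '-' -> operator
Token 5: 'm' -> identifier
Total tokens: 5

5


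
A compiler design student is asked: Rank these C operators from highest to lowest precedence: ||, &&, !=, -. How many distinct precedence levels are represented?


Looking up precedence for each operator:
  || -> precedence 1
  && -> precedence 2
  != -> precedence 3
  - -> precedence 5
Sorted highest to lowest: -, !=, &&, ||
Distinct precedence values: [5, 3, 2, 1]
Number of distinct levels: 4

4


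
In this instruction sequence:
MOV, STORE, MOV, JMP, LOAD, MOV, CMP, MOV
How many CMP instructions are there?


Scanning instruction sequence for CMP:
  Position 1: MOV
  Position 2: STORE
  Position 3: MOV
  Position 4: JMP
  Position 5: LOAD
  Position 6: MOV
  Position 7: CMP <- MATCH
  Position 8: MOV
Matches at positions: [7]
Total CMP count: 1

1


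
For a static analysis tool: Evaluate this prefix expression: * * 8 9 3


Parsing prefix expression: * * 8 9 3
Step 1: Innermost operation '* 8 9'
  8 * 9 = 72
Step 2: Outer operation '* [72] 3'
  72 * 3 = 216

216


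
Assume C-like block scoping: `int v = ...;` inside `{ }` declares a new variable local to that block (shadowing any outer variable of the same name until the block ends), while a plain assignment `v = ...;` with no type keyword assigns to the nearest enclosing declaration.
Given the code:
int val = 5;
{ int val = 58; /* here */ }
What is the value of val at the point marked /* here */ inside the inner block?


Analyzing scoping rules:
Outer scope: declares val = 5
Inner block: 'int val = 58;' declares a NEW val that shadows the outer one
Inside the block the inner declaration is in scope -> 58
Result: 58

58


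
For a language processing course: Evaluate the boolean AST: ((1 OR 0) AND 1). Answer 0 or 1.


Step 1: Evaluate inner node
  1 OR 0 = 1
Step 2: Evaluate root node
  1 AND 1 = 1

1


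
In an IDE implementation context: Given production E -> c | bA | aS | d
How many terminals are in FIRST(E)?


Production: E -> c | bA | aS | d
Examining each alternative for leading terminals:
  E -> c : first terminal = 'c'
  E -> bA : first terminal = 'b'
  E -> aS : first terminal = 'a'
  E -> d : first terminal = 'd'
FIRST(E) = {a, b, c, d}
Count: 4

4


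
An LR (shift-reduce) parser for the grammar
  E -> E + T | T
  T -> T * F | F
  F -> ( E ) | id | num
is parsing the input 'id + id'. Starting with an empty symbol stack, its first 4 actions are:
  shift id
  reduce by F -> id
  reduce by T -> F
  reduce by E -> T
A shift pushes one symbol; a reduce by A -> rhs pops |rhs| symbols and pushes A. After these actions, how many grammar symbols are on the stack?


Tracking the symbol stack through each action:
  Action 1: shift 'id' : push -> stack = [id] (size 1)
  Action 2: reduce by F -> id : pop 1, push F -> stack = [F] (size 1)
  Action 3: reduce by T -> F : pop 1, push T -> stack = [T] (size 1)
  Action 4: reduce by E -> T : pop 1, push E -> stack = [E] (size 1)
Final stack size: 1

1


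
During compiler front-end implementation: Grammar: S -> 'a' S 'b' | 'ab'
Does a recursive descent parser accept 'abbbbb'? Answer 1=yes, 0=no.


Grammar accepts strings of the form a^n b^n (n >= 1)
Word: 'abbbbb'
Counting: 1 a's and 5 b's
Check: 1 == 5? No
Mismatch: a-count != b-count
Rejected

0


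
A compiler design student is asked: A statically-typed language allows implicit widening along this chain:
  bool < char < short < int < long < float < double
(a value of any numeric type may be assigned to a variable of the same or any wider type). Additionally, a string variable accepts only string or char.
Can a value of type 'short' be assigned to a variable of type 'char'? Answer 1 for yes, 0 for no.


Target variable type: char
Source value type: short
Numeric ranks: short=2, char=1
Widening allowed iff rank(source) <= rank(target): 2 <= 1? No
Result: 0

0


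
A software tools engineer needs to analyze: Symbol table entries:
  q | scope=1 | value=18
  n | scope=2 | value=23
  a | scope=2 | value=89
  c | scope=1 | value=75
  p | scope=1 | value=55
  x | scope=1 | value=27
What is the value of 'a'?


Searching symbol table for 'a':
  q | scope=1 | value=18
  n | scope=2 | value=23
  a | scope=2 | value=89 <- MATCH
  c | scope=1 | value=75
  p | scope=1 | value=55
  x | scope=1 | value=27
Found 'a' at scope 2 with value 89

89


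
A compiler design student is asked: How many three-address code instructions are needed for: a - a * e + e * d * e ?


Expression: a - a * e + e * d * e
Generating three-address code (respecting * over +/- precedence):
  Instruction 1: t1 = a * e
  Instruction 2: t2 = e * d
  Instruction 3: t3 = t2 * e
  Instruction 4: t4 = a - t1
  Instruction 5: t5 = t4 + t3
Total instructions: 5

5


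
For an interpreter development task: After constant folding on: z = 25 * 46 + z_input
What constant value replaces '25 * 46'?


Identifying constant sub-expression:
  Original: z = 25 * 46 + z_input
  25 and 46 are both compile-time constants
  Evaluating: 25 * 46 = 1150
  After folding: z = 1150 + z_input

1150


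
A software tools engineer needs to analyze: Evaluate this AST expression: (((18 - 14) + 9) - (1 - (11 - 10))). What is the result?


Expression: (((18 - 14) + 9) - (1 - (11 - 10)))
Evaluating step by step:
  18 - 14 = 4
  4 + 9 = 13
  11 - 10 = 1
  1 - 1 = 0
  13 - 0 = 13
Result: 13

13


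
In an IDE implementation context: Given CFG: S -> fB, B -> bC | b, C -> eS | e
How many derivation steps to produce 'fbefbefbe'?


Grammar: S -> fB, B -> bC | b, C -> eS | e
Deriving 'fbefbefbe':
Step 1: S -> fB => fB
Step 2: B -> bC => fbC
Step 3: C -> eS => fbeS
Step 4: S -> fB => fbefB
Step 5: B -> bC => fbefbC
Step 6: C -> eS => fbefbeS
Step 7: S -> fB => fbefbefB
Step 8: B -> bC => fbefbefbC
Step 9: C -> e => fbefbefbe
Total derivation steps: 9

9


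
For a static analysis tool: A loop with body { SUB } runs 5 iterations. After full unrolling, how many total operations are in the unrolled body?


Loop body operations: SUB (1 op per iteration)
Unrolling 5 iterations:
  Iteration 1: SUB (1 ops)
  Iteration 2: SUB (1 ops)
  Iteration 3: SUB (1 ops)
  Iteration 4: SUB (1 ops)
  Iteration 5: SUB (1 ops)
Total: 5 iterations * 1 ops/iter = 5 operations

5


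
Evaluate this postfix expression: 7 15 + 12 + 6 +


Processing tokens left to right:
Push 7, Push 15
Pop 7 and 15, compute 7 + 15 = 22, push 22
Push 12
Pop 22 and 12, compute 22 + 12 = 34, push 34
Push 6
Pop 34 and 6, compute 34 + 6 = 40, push 40
Stack result: 40

40


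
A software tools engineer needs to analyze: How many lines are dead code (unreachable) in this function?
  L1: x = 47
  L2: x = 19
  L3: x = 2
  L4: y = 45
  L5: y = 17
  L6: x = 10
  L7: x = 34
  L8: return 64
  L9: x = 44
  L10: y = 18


Analyzing control flow:
  L1: reachable (before return)
  L2: reachable (before return)
  L3: reachable (before return)
  L4: reachable (before return)
  L5: reachable (before return)
  L6: reachable (before return)
  L7: reachable (before return)
  L8: reachable (return statement)
  L9: DEAD (after return at L8)
  L10: DEAD (after return at L8)
Return at L8, total lines = 10
Dead lines: L9 through L10
Count: 2

2


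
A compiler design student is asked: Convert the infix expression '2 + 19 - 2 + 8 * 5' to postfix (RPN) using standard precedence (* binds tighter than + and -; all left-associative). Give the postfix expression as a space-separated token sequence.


Applying the shunting-yard algorithm:
  Operand 2 -> output
  Push '+' onto operator stack -> op-stack: [+]
  Operand 19 -> output
  See '-' (prec 1); top '+' (prec 1) >= it -> pop '+' to output
  Push '-' onto operator stack -> op-stack: [-]
  Operand 2 -> output
  See '+' (prec 1); top '-' (prec 1) >= it -> pop '-' to output
  Push '+' onto operator stack -> op-stack: [+]
  Operand 8 -> output
  Push '*' onto operator stack -> op-stack: [+, *]
  Operand 5 -> output
  End of input: pop '*' to output
  End of input: pop '+' to output
Postfix result: 2 19 + 2 - 8 5 * +

2 19 + 2 - 8 5 * +


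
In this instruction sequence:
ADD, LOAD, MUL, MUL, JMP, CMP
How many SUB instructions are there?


Scanning instruction sequence for SUB:
  Position 1: ADD
  Position 2: LOAD
  Position 3: MUL
  Position 4: MUL
  Position 5: JMP
  Position 6: CMP
Matches at positions: []
Total SUB count: 0

0


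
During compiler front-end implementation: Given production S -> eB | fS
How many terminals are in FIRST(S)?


Production: S -> eB | fS
Examining each alternative for leading terminals:
  S -> eB : first terminal = 'e'
  S -> fS : first terminal = 'f'
FIRST(S) = {e, f}
Count: 2

2


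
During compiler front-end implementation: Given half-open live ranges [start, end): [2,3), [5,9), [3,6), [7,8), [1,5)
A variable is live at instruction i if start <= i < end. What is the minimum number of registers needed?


Live ranges:
  Var0: [2, 3)
  Var1: [5, 9)
  Var2: [3, 6)
  Var3: [7, 8)
  Var4: [1, 5)
Sweep-line events (position, delta, active):
  pos=1 start -> active=1
  pos=2 start -> active=2
  pos=3 end -> active=1
  pos=3 start -> active=2
  pos=5 end -> active=1
  pos=5 start -> active=2
  pos=6 end -> active=1
  pos=7 start -> active=2
  pos=8 end -> active=1
  pos=9 end -> active=0
Maximum simultaneous active: 2
Minimum registers needed: 2

2


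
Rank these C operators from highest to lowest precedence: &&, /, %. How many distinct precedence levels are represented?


Looking up precedence for each operator:
  && -> precedence 2
  / -> precedence 6
  % -> precedence 6
Sorted highest to lowest: /, %, &&
Distinct precedence values: [6, 2]
Number of distinct levels: 2

2
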